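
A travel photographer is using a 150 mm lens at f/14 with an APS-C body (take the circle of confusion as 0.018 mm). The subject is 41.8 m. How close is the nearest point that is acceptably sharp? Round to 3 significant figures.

28.5 m

Hyperfocal distance H = f²/(N·c) + f = 150²/(14 × 0.018) + 150 = 22500/0.252 + 150 ≈ 89435.7 mm ≈ 89.44 m.
Near limit Dn = s·(H − f)/(H + s − 2f) = 41800 × (89435.7 − 150) / (89435.7 + 41800 − 2 × 150) = 41800 × 89285.7 / 130935.7 ≈ 28504 mm ≈ 28.5 m.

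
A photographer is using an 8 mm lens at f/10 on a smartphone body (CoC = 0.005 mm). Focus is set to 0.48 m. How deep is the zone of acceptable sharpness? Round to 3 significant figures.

Hyperfocal distance H = f²/(N·c) + f = 8²/(10 × 0.005) + 8 = 64/0.05 + 8 ≈ 1288.0 mm ≈ 1.288 m.
Near limit Dn = s·(H − f)/(H + s − 2f) = 480 × (1288.0 − 8) / (1288.0 + 480 − 2 × 8) = 480 × 1280.0 / 1752.0 ≈ 350.68 mm.
Far limit Df = s·(H − f)/(H − s) = 480 × (1288.0 − 8) / (1288.0 − 480) = 480 × 1280.0 / 808.0 ≈ 760.40 mm.
Depth of field = Df − Dn = 760.40 − 350.68 ≈ 409.72 mm.

410 mm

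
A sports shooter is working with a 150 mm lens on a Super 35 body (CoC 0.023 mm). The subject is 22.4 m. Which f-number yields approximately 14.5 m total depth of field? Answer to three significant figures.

f/13

Write h = H − f = f²/(N·c). The thin-lens limits are Dn = s·h/(h + (s−f)) and Df = s·h/(h − (s−f)), so DoF = Df − Dn = 2·s·(s−f)·h / (h² − (s−f)²).
That is a quadratic in h: DoF·h² − 2·s·(s−f)·h − DoF·(s−f)² = 0 ⇒ h = (s−f)·(s + √(s² + DoF²)) / DoF = 22250 × (22400 + √(22400² + 14500²)) / 14500 = 22250 × (22400 + 26683.5) / 14500 ≈ 75318 mm.
Then N = f²/(c·h) = 150² / (0.023 × 75318) = 22500 / 1732.3 ≈ 13.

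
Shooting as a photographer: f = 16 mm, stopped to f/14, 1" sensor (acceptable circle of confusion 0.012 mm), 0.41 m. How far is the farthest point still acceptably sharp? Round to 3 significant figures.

0.553 m

Hyperfocal distance H = f²/(N·c) + f = 16²/(14 × 0.012) + 16 = 256/0.168 + 16 ≈ 1539.8 mm ≈ 1.540 m.
Far limit Df = s·(H − f)/(H − s) = 410 × (1539.8 − 16) / (1539.8 − 410) = 410 × 1523.8 / 1129.8 ≈ 552.98 mm ≈ 0.553 m.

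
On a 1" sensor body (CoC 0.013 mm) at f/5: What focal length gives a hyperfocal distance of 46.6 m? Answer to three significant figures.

From H = f²/(N·c) + f, with f ≪ H: f ≈ √(H·N·c) = √(46600 × 5 × 0.013) = √3029.0 ≈ 55.04 mm.
The +f correction barely moves this — solving exactly, f² + N·c·f − N·c·H = 0 ⇒ f = (−N·c + √((N·c)² + 4·N·c·H))/2 = (−0.065 + √12116)/2 ≈ 55.004 mm, so f ≈ 55.0 mm.

55.0 mm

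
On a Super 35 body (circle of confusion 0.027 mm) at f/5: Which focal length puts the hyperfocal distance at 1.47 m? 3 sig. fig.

From H = f²/(N·c) + f, with f ≪ H: f ≈ √(H·N·c) = √(1470 × 5 × 0.027) = √198.45 ≈ 14.09 mm.
Exact: f² + N·c·f − N·c·H = 0 ⇒ f = (−N·c + √((N·c)² + 4·N·c·H))/2 = (−0.135 + √793.82)/2 ≈ 14.020 mm ≈ 14.0 mm.

14.0 mm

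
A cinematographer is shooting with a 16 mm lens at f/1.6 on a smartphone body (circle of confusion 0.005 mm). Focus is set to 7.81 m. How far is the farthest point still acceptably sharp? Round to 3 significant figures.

Hyperfocal distance H = f²/(N·c) + f = 16²/(1.6 × 0.005) + 16 = 256/0.008 + 16 ≈ 32016.0 mm ≈ 32.02 m.
Far limit Df = s·(H − f)/(H − s) = 7810 × (32016.0 − 16) / (32016.0 − 7810) = 7810 × 32000.0 / 24206.0 ≈ 10325 mm ≈ 10.3 m.

10.3 m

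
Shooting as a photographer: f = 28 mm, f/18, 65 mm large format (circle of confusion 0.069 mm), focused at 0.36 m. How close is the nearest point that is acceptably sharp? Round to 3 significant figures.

236 mm

Hyperfocal distance H = f²/(N·c) + f = 28²/(18 × 0.069) + 28 = 784/1.242 + 28 ≈ 659.2 mm ≈ 0.659 m.
Near limit Dn = s·(H − f)/(H + s − 2f) = 360 × (659.2 − 28) / (659.2 + 360 − 2 × 28) = 360 × 631.2 / 963.2 ≈ 235.92 mm.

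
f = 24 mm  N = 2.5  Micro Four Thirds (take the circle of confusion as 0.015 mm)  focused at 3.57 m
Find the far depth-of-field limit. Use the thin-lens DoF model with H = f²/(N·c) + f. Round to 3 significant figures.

4.64 m

Hyperfocal distance H = f²/(N·c) + f = 24²/(2.5 × 0.015) + 24 = 576/0.0375 + 24 ≈ 15384.0 mm ≈ 15.38 m.
Far limit Df = s·(H − f)/(H − s) = 3570 × (15384.0 − 24) / (15384.0 − 3570) = 3570 × 15360.0 / 11814.0 ≈ 4641.5 mm ≈ 4.64 m.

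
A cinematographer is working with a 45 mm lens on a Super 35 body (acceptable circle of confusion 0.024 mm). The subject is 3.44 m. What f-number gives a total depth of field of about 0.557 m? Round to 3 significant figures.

f/2.00

Write h = H − f = f²/(N·c). The thin-lens limits are Dn = s·h/(h + (s−f)) and Df = s·h/(h − (s−f)), so DoF = Df − Dn = 2·s·(s−f)·h / (h² − (s−f)²).
That is a quadratic in h: DoF·h² − 2·s·(s−f)·h − DoF·(s−f)² = 0 ⇒ h = (s−f)·(s + √(s² + DoF²)) / DoF = 3395 × (3440 + √(3440² + 557²)) / 557 = 3395 × (3440 + 3484.80) / 557 ≈ 42208 mm.
Then N = f²/(c·h) = 45² / (0.024 × 42208) = 2025 / 1013.0 ≈ 2.00.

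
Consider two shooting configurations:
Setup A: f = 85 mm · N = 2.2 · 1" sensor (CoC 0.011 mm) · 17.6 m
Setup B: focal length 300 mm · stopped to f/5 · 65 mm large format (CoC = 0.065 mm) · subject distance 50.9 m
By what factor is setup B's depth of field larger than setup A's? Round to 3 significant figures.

9.29

Setup A: H = 85²/(2.2×0.011) + 85 ≈ 298638.7 mm; DoF = Df − Dn = 18696.9 − 16624.7 ≈ 2072.2 mm.
Setup B: H = 300²/(5×0.065) + 300 ≈ 277223.1 mm; DoF = Df − Dn = 62280 − 43036 ≈ 19244 mm.
Ratio = 19244 / 2072.2 ≈ 9.29.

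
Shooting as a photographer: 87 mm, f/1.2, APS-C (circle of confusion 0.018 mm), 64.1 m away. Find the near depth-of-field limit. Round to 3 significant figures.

Hyperfocal distance H = f²/(N·c) + f = 87²/(1.2 × 0.018) + 87 = 7569/0.0216 + 87 ≈ 350503.7 mm ≈ 350.5 m.
Near limit Dn = s·(H − f)/(H + s − 2f) = 64100 × (350503.7 − 87) / (350503.7 + 64100 − 2 × 87) = 64100 × 350416.7 / 414429.7 ≈ 54199 mm ≈ 54.2 m.

54.2 m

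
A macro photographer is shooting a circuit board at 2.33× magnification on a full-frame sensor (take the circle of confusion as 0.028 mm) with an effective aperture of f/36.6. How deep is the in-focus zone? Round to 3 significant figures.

At magnification m, DoF ≈ 2·N_eff·c/m² = 2 × 36.6 × 0.028 / 2.33² = 2.05 / 5.429 ≈ 0.378 mm.

0.378 mm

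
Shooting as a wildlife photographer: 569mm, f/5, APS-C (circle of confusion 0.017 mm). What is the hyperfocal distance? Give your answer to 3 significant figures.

3810 m

Hyperfocal distance H = f²/(N·c) + f = 569²/(5 × 0.017) + 569 = 323761/0.085 + 569 ≈ 3809521.9 mm ≈ 3810 m.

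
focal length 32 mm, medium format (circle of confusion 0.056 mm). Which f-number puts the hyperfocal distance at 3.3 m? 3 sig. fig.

Rearrange H = f²/(N·c) + f for N: N = f² / ((H − f)·c).
N = 32² / ((3300 − 32) × 0.056) = 1024 / 183.0 ≈ 5.60.

f/5.60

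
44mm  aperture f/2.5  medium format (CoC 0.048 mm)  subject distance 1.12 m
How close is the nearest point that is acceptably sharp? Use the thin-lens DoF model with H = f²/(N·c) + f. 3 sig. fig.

Hyperfocal distance H = f²/(N·c) + f = 44²/(2.5 × 0.048) + 44 = 1936/0.12 + 44 ≈ 16177.3 mm ≈ 16.18 m.
Near limit Dn = s·(H − f)/(H + s − 2f) = 1120 × (16177.3 − 44) / (16177.3 + 1120 − 2 × 44) = 1120 × 16133.3 / 17209.3 ≈ 1050.0 mm ≈ 1.05 m.

1.05 m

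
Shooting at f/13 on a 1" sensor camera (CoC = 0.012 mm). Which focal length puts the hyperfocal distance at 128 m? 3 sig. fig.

From H = f²/(N·c) + f, with f ≪ H: f ≈ √(H·N·c) = √(128000 × 13 × 0.012) = √19968 ≈ 141.3 mm.
The +f correction barely moves this — solving exactly, f² + N·c·f − N·c·H = 0 ⇒ f = (−N·c + √((N·c)² + 4·N·c·H))/2 = (−0.156 + √79872)/2 ≈ 141.23 mm, so f ≈ 141 mm.

141 mm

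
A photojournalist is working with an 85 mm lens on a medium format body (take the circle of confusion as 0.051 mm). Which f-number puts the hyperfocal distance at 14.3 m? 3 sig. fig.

f/9.97

Rearrange H = f²/(N·c) + f for N: N = f² / ((H − f)·c).
N = 85² / ((14300 − 85) × 0.051) = 7225 / 725.0 ≈ 9.97.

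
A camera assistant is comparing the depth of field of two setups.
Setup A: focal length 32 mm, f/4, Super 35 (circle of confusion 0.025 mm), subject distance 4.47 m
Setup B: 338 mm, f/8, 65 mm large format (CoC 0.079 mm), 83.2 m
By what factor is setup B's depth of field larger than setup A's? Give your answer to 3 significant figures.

Setup A: H = 32²/(4×0.025) + 32 ≈ 10272.0 mm; DoF = Df − Dn = 7889.1 − 3118.5 ≈ 4770.6 mm.
Setup B: H = 338²/(8×0.079) + 338 ≈ 181103.8 mm; DoF = Df − Dn = 153617 − 57049 ≈ 96568 mm.
Ratio = 96568 / 4770.6 ≈ 20.2.

20.2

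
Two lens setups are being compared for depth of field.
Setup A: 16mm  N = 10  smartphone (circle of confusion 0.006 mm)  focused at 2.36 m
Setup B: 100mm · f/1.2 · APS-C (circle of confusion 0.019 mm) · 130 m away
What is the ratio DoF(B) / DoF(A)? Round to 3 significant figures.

22.7

Setup A: H = 16²/(10×0.006) + 16 ≈ 4282.7 mm; DoF = Df − Dn = 5237.2 − 1523.2 ≈ 3714.0 mm.
Setup B: H = 100²/(1.2×0.019) + 100 ≈ 438696.5 mm; DoF = Df − Dn = 184704 − 100295 ≈ 84409 mm.
Ratio = 84409 / 3714.0 ≈ 22.7.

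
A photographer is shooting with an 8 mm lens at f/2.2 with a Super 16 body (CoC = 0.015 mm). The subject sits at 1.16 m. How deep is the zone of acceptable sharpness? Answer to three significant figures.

2.13 m

Hyperfocal distance H = f²/(N·c) + f = 8²/(2.2 × 0.015) + 8 = 64/0.033 + 8 ≈ 1947.4 mm ≈ 1.947 m.
Near limit Dn = s·(H − f)/(H + s − 2f) = 1160 × (1947.4 − 8) / (1947.4 + 1160 − 2 × 8) = 1160 × 1939.4 / 3091.4 ≈ 727.7 mm.
Far limit Df = s·(H − f)/(H − s) = 1160 × (1947.4 − 8) / (1947.4 − 1160) = 1160 × 1939.4 / 787.4 ≈ 2857.1 mm.
Depth of field = Df − Dn = 2857.1 − 727.7 ≈ 2129.4 mm ≈ 2.13 m.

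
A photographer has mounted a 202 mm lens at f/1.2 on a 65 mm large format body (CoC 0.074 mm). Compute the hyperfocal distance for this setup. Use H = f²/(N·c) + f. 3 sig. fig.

460 m

Hyperfocal distance H = f²/(N·c) + f = 202²/(1.2 × 0.074) + 202 = 40804/0.0888 + 202 ≈ 459706.5 mm ≈ 460 m.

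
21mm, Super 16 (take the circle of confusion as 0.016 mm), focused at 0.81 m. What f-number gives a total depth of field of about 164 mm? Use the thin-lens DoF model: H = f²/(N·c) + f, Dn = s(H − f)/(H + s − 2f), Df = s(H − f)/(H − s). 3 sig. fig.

Write h = H − f = f²/(N·c). The thin-lens limits are Dn = s·h/(h + (s−f)) and Df = s·h/(h − (s−f)), so DoF = Df − Dn = 2·s·(s−f)·h / (h² − (s−f)²).
That is a quadratic in h: DoF·h² − 2·s·(s−f)·h − DoF·(s−f)² = 0 ⇒ h = (s−f)·(s + √(s² + DoF²)) / DoF = 789 × (810 + √(810² + 164²)) / 164 = 789 × (810 + 826.436) / 164 ≈ 7872.9 mm.
Then N = f²/(c·h) = 21² / (0.016 × 7872.9) = 441 / 125.97 ≈ 3.50.

f/3.50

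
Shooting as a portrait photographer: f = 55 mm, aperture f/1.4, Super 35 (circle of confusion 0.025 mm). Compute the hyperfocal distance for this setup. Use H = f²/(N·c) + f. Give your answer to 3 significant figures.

86.5 m

Hyperfocal distance H = f²/(N·c) + f = 55²/(1.4 × 0.025) + 55 = 3025/0.035 + 55 ≈ 86483.6 mm ≈ 86.5 m.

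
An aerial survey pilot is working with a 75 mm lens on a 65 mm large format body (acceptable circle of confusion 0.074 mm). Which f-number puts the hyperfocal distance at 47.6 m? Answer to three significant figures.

Rearrange H = f²/(N·c) + f for N: N = f² / ((H − f)·c).
N = 75² / ((47600 − 75) × 0.074) = 5625 / 3517 ≈ 1.60.

f/1.60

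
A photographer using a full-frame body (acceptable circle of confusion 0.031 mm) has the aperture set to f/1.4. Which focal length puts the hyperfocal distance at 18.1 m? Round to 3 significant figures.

28.0 mm

From H = f²/(N·c) + f, with f ≪ H: f ≈ √(H·N·c) = √(18100 × 1.4 × 0.031) = √785.54 ≈ 28.03 mm.
The +f correction barely moves this — solving exactly, f² + N·c·f − N·c·H = 0 ⇒ f = (−N·c + √((N·c)² + 4·N·c·H))/2 = (−0.0434 + √3142.2)/2 ≈ 28.006 mm, so f ≈ 28.0 mm.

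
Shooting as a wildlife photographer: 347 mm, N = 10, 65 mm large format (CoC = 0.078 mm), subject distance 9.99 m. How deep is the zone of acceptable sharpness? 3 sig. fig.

1.25 m

Hyperfocal distance H = f²/(N·c) + f = 347²/(10 × 0.078) + 347 = 120409/0.78 + 347 ≈ 154717.5 mm ≈ 154.7 m.
Near limit Dn = s·(H − f)/(H + s − 2f) = 9990 × (154717.5 − 347) / (154717.5 + 9990 − 2 × 347) = 9990 × 154370.5 / 164013.5 ≈ 9402.6 mm.
Far limit Df = s·(H − f)/(H − s) = 9990 × (154717.5 − 347) / (154717.5 − 9990) = 9990 × 154370.5 / 144727.5 ≈ 10655.6 mm.
Depth of field = Df − Dn = 10655.6 − 9402.6 ≈ 1253.0 mm ≈ 1.25 m.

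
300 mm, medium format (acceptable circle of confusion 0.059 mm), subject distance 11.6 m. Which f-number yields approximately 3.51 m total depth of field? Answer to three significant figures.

f/20

Write h = H − f = f²/(N·c). The thin-lens limits are Dn = s·h/(h + (s−f)) and Df = s·h/(h − (s−f)), so DoF = Df − Dn = 2·s·(s−f)·h / (h² − (s−f)²).
That is a quadratic in h: DoF·h² − 2·s·(s−f)·h − DoF·(s−f)² = 0 ⇒ h = (s−f)·(s + √(s² + DoF²)) / DoF = 11300 × (11600 + √(11600² + 3510²)) / 3510 = 11300 × (11600 + 12119.4) / 3510 ≈ 76362 mm.
Then N = f²/(c·h) = 300² / (0.059 × 76362) = 90000 / 4505.3 ≈ 20.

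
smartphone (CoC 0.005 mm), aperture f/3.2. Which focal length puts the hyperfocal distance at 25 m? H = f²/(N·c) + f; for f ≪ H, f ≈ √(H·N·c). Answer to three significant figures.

20.0 mm

From H = f²/(N·c) + f, with f ≪ H: f ≈ √(H·N·c) = √(25000 × 3.2 × 0.005) = √400.00 ≈ 20.00 mm.
The +f correction barely moves this — solving exactly, f² + N·c·f − N·c·H = 0 ⇒ f = (−N·c + √((N·c)² + 4·N·c·H))/2 = (−0.016 + √1600.0)/2 ≈ 19.992 mm, so f ≈ 20.0 mm.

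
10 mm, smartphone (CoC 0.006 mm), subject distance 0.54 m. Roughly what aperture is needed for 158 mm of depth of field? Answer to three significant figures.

Write h = H − f = f²/(N·c). The thin-lens limits are Dn = s·h/(h + (s−f)) and Df = s·h/(h − (s−f)), so DoF = Df − Dn = 2·s·(s−f)·h / (h² − (s−f)²).
That is a quadratic in h: DoF·h² − 2·s·(s−f)·h − DoF·(s−f)² = 0 ⇒ h = (s−f)·(s + √(s² + DoF²)) / DoF = 530 × (540 + √(540² + 158²)) / 158 = 530 × (540 + 562.640) / 158 ≈ 3698.7 mm.
Then N = f²/(c·h) = 10² / (0.006 × 3698.7) = 100 / 22.192 ≈ 4.51.

f/4.51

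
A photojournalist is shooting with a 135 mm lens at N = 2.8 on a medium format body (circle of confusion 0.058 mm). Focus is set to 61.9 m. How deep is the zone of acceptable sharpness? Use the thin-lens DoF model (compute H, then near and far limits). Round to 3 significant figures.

97.7 m

Hyperfocal distance H = f²/(N·c) + f = 135²/(2.8 × 0.058) + 135 = 18225/0.1624 + 135 ≈ 112357.9 mm ≈ 112.4 m.
Near limit Dn = s·(H − f)/(H + s − 2f) = 61900 × (112357.9 − 135) / (112357.9 + 61900 − 2 × 135) = 61900 × 112222.9 / 173987.9 ≈ 39926 mm.
Far limit Df = s·(H − f)/(H − s) = 61900 × (112357.9 − 135) / (112357.9 − 61900) = 61900 × 112222.9 / 50457.9 ≈ 137671 mm.
Depth of field = Df − Dn = 137671 − 39926 ≈ 97745 mm ≈ 97.7 m.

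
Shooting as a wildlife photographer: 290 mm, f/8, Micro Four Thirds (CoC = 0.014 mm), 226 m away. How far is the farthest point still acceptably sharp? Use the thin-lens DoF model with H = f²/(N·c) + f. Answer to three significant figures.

Hyperfocal distance H = f²/(N·c) + f = 290²/(8 × 0.014) + 290 = 84100/0.112 + 290 ≈ 751182.9 mm ≈ 751.2 m.
Far limit Df = s·(H − f)/(H − s) = 226000 × (751182.9 − 290) / (751182.9 − 226000) = 226000 × 750892.9 / 525182.9 ≈ 323129 mm ≈ 323 m.

323 m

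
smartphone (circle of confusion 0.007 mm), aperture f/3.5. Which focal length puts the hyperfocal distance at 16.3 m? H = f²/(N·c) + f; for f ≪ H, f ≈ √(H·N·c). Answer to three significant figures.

From H = f²/(N·c) + f, with f ≪ H: f ≈ √(H·N·c) = √(16300 × 3.5 × 0.007) = √399.35 ≈ 19.98 mm.
The +f correction barely moves this — solving exactly, f² + N·c·f − N·c·H = 0 ⇒ f = (−N·c + √((N·c)² + 4·N·c·H))/2 = (−0.0245 + √1597.4)/2 ≈ 19.971 mm, so f ≈ 20.0 mm.

20.0 mm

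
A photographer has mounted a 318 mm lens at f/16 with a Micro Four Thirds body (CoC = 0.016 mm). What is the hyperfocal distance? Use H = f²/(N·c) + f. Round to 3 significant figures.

Hyperfocal distance H = f²/(N·c) + f = 318²/(16 × 0.016) + 318 = 101124/0.256 + 318 ≈ 395333.6 mm ≈ 395 m.

395 m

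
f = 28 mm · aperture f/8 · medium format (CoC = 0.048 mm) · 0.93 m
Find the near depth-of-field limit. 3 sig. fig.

0.645 m

Hyperfocal distance H = f²/(N·c) + f = 28²/(8 × 0.048) + 28 = 784/0.384 + 28 ≈ 2069.7 mm ≈ 2.070 m.
Near limit Dn = s·(H − f)/(H + s − 2f) = 930 × (2069.7 − 28) / (2069.7 + 930 − 2 × 28) = 930 × 2041.7 / 2943.7 ≈ 645.03 mm ≈ 0.645 m.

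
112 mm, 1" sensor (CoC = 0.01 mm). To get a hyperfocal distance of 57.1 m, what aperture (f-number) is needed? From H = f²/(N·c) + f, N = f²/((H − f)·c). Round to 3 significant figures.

f/22

Rearrange H = f²/(N·c) + f for N: N = f² / ((H − f)·c).
N = 112² / ((57100 − 112) × 0.01) = 12544 / 569.9 ≈ 22.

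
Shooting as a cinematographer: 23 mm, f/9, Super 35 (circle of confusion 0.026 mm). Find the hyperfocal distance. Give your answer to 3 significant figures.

Hyperfocal distance H = f²/(N·c) + f = 23²/(9 × 0.026) + 23 = 529/0.234 + 23 ≈ 2283.7 mm ≈ 2.28 m.

2.28 m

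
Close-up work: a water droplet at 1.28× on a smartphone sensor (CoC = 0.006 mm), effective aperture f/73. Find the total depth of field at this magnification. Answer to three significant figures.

At magnification m, DoF ≈ 2·N_eff·c/m² = 2 × 73 × 0.006 / 1.28² = 0.876 / 1.638 ≈ 0.535 mm.

0.535 mm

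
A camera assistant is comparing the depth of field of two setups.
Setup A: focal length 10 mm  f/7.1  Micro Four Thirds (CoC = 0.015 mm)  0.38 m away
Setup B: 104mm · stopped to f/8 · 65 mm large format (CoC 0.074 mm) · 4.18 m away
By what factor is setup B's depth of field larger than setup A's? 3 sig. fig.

5.54

Setup A: H = 10²/(7.1×0.015) + 10 ≈ 949.0 mm; DoF = Df − Dn = 627.11 − 272.59 ≈ 354.52 mm.
Setup B: H = 104²/(8×0.074) + 104 ≈ 18374.3 mm; DoF = Df − Dn = 5380.3 − 3417.6 ≈ 1962.7 mm.
Ratio = 1962.7 / 354.52 ≈ 5.54.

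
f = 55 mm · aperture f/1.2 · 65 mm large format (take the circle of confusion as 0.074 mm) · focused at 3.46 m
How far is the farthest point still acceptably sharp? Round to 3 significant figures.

3.84 m

Hyperfocal distance H = f²/(N·c) + f = 55²/(1.2 × 0.074) + 55 = 3025/0.0888 + 55 ≈ 34120.3 mm ≈ 34.12 m.
Far limit Df = s·(H − f)/(H − s) = 3460 × (34120.3 − 55) / (34120.3 − 3460) = 3460 × 34065.3 / 30660.3 ≈ 3844.3 mm ≈ 3.84 m.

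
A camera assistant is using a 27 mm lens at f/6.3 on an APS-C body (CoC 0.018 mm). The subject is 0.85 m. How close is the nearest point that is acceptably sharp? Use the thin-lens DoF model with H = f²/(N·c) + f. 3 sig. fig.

0.754 m

Hyperfocal distance H = f²/(N·c) + f = 27²/(6.3 × 0.018) + 27 = 729/0.1134 + 27 ≈ 6455.6 mm ≈ 6.456 m.
Near limit Dn = s·(H − f)/(H + s − 2f) = 850 × (6455.6 − 27) / (6455.6 + 850 − 2 × 27) = 850 × 6428.6 / 7251.6 ≈ 753.53 mm ≈ 0.754 m.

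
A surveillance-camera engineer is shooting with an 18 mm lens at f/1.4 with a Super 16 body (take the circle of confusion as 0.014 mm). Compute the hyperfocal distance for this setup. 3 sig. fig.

16.5 m

Hyperfocal distance H = f²/(N·c) + f = 18²/(1.4 × 0.014) + 18 = 324/0.0196 + 18 ≈ 16548.6 mm ≈ 16.5 m.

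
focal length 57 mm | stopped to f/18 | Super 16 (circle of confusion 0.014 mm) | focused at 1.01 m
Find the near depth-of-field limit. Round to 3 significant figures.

0.940 m

Hyperfocal distance H = f²/(N·c) + f = 57²/(18 × 0.014) + 57 = 3249/0.252 + 57 ≈ 12949.9 mm ≈ 12.95 m.
Near limit Dn = s·(H − f)/(H + s − 2f) = 1010 × (12949.9 − 57) / (12949.9 + 1010 − 2 × 57) = 1010 × 12892.9 / 13845.9 ≈ 940.48 mm ≈ 0.940 m.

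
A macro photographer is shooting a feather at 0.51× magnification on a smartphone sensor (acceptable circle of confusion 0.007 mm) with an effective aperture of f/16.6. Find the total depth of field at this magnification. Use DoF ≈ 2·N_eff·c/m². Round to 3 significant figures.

0.894 mm

At magnification m, DoF ≈ 2·N_eff·c/m² = 2 × 16.6 × 0.007 / 0.51² = 0.2324 / 0.2601 ≈ 0.894 mm.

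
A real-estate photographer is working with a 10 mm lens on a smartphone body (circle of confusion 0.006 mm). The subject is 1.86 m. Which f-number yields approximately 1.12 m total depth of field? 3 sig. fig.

Write h = H − f = f²/(N·c). The thin-lens limits are Dn = s·h/(h + (s−f)) and Df = s·h/(h − (s−f)), so DoF = Df − Dn = 2·s·(s−f)·h / (h² − (s−f)²).
That is a quadratic in h: DoF·h² − 2·s·(s−f)·h − DoF·(s−f)² = 0 ⇒ h = (s−f)·(s + √(s² + DoF²)) / DoF = 1850 × (1860 + √(1860² + 1120²)) / 1120 = 1850 × (1860 + 2171.17) / 1120 ≈ 6658.6 mm.
Then N = f²/(c·h) = 10² / (0.006 × 6658.6) = 100 / 39.952 ≈ 2.50.

f/2.50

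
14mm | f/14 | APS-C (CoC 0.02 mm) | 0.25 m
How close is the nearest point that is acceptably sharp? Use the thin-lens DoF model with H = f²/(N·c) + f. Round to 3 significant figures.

187 mm

Hyperfocal distance H = f²/(N·c) + f = 14²/(14 × 0.02) + 14 = 196/0.28 + 14 ≈ 714.0 mm ≈ 0.714 m.
Near limit Dn = s·(H − f)/(H + s − 2f) = 250 × (714.0 − 14) / (714.0 + 250 − 2 × 14) = 250 × 700.0 / 936.0 ≈ 186.97 mm.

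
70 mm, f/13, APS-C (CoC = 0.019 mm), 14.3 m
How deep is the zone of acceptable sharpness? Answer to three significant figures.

42.3 m

Hyperfocal distance H = f²/(N·c) + f = 70²/(13 × 0.019) + 70 = 4900/0.247 + 70 ≈ 19908.1 mm ≈ 19.91 m.
Near limit Dn = s·(H − f)/(H + s − 2f) = 14300 × (19908.1 − 70) / (19908.1 + 14300 − 2 × 70) = 14300 × 19838.1 / 34068.1 ≈ 8327 mm.
Far limit Df = s·(H − f)/(H − s) = 14300 × (19908.1 − 70) / (19908.1 − 14300) = 14300 × 19838.1 / 5608.1 ≈ 50585 mm.
Depth of field = Df − Dn = 50585 − 8327 ≈ 42258 mm ≈ 42.3 m.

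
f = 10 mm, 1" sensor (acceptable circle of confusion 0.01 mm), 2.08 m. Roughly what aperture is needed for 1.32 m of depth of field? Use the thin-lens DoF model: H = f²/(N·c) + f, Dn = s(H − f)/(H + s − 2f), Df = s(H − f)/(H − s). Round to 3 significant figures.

Write h = H − f = f²/(N·c). The thin-lens limits are Dn = s·h/(h + (s−f)) and Df = s·h/(h − (s−f)), so DoF = Df − Dn = 2·s·(s−f)·h / (h² − (s−f)²).
That is a quadratic in h: DoF·h² − 2·s·(s−f)·h − DoF·(s−f)² = 0 ⇒ h = (s−f)·(s + √(s² + DoF²)) / DoF = 2070 × (2080 + √(2080² + 1320²)) / 1320 = 2070 × (2080 + 2463.49) / 1320 ≈ 7125.0 mm.
Then N = f²/(c·h) = 10² / (0.01 × 7125.0) = 100 / 71.250 ≈ 1.40.

f/1.40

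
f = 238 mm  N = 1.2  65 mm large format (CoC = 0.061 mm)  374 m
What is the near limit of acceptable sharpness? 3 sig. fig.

Hyperfocal distance H = f²/(N·c) + f = 238²/(1.2 × 0.061) + 238 = 56644/0.0732 + 238 ≈ 774063.1 mm ≈ 774.1 m.
Near limit Dn = s·(H − f)/(H + s − 2f) = 374000 × (774063.1 − 238) / (774063.1 + 374000 − 2 × 238) = 374000 × 773825.1 / 1147587.1 ≈ 252191 mm ≈ 252 m.

252 m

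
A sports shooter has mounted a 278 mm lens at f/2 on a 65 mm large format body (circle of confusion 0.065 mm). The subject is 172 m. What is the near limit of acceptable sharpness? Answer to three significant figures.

133 m

Hyperfocal distance H = f²/(N·c) + f = 278²/(2 × 0.065) + 278 = 77284/0.13 + 278 ≈ 594770.3 mm ≈ 594.8 m.
Near limit Dn = s·(H − f)/(H + s − 2f) = 172000 × (594770.3 − 278) / (594770.3 + 172000 − 2 × 278) = 172000 × 594492.3 / 766214.3 ≈ 133452 mm ≈ 133 m.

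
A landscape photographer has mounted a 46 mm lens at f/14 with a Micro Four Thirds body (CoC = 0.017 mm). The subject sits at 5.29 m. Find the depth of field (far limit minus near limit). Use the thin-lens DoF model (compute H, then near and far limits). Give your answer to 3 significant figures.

Hyperfocal distance H = f²/(N·c) + f = 46²/(14 × 0.017) + 46 = 2116/0.238 + 46 ≈ 8936.8 mm ≈ 8.937 m.
Near limit Dn = s·(H − f)/(H + s − 2f) = 5290 × (8936.8 − 46) / (8936.8 + 5290 − 2 × 46) = 5290 × 8890.8 / 14134.8 ≈ 3327.4 mm.
Far limit Df = s·(H − f)/(H − s) = 5290 × (8936.8 − 46) / (8936.8 − 5290) = 5290 × 8890.8 / 3646.8 ≈ 12897.0 mm.
Depth of field = Df − Dn = 12897.0 − 3327.4 ≈ 9569.6 mm ≈ 9.57 m.

9.57 m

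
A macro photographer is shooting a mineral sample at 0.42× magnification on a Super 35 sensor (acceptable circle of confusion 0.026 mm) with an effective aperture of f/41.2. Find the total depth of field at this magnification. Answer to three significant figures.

12.1 mm

At magnification m, DoF ≈ 2·N_eff·c/m² = 2 × 41.2 × 0.026 / 0.42² = 2.142 / 0.1764 ≈ 12.1 mm.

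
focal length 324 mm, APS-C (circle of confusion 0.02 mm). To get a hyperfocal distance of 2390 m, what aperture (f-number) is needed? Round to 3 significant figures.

Rearrange H = f²/(N·c) + f for N: N = f² / ((H − f)·c).
N = 324² / ((2390000 − 324) × 0.02) = 104976 / 47794 ≈ 2.20.

f/2.20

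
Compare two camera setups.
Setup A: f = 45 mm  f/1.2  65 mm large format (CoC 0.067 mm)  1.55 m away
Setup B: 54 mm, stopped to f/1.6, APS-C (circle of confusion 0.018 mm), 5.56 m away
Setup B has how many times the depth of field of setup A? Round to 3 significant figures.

3.26

Setup A: H = 45²/(1.2×0.067) + 45 ≈ 25231.6 mm; DoF = Df − Dn = 1648.50 − 1462.60 ≈ 185.90 mm.
Setup B: H = 54²/(1.6×0.018) + 54 ≈ 101304.0 mm; DoF = Df − Dn = 5879.74 − 5273.24 ≈ 606.50 mm.
Ratio = 606.50 / 185.90 ≈ 3.26.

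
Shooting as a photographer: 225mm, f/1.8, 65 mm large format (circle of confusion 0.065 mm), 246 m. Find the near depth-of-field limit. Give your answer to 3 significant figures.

Hyperfocal distance H = f²/(N·c) + f = 225²/(1.8 × 0.065) + 225 = 50625/0.117 + 225 ≈ 432917.3 mm ≈ 432.9 m.
Near limit Dn = s·(H − f)/(H + s − 2f) = 246000 × (432917.3 − 225) / (432917.3 + 246000 − 2 × 225) = 246000 × 432692.3 / 678467.3 ≈ 156886 mm ≈ 157 m.

157 m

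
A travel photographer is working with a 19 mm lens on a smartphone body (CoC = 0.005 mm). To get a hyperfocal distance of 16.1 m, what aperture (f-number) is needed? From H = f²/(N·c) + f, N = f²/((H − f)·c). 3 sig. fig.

f/4.49

Rearrange H = f²/(N·c) + f for N: N = f² / ((H − f)·c).
N = 19² / ((16100 − 19) × 0.005) = 361 / 80.41 ≈ 4.49.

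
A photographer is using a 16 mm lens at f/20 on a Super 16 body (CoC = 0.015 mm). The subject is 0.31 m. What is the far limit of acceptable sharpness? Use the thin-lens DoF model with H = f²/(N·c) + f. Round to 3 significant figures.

Hyperfocal distance H = f²/(N·c) + f = 16²/(20 × 0.015) + 16 = 256/0.3 + 16 ≈ 869.3 mm ≈ 0.869 m.
Far limit Df = s·(H − f)/(H − s) = 310 × (869.3 − 16) / (869.3 − 310) = 310 × 853.3 / 559.3 ≈ 472.94 mm.

473 mm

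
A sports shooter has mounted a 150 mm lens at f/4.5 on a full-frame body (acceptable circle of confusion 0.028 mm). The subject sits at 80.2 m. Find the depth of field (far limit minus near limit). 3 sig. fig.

90.0 m

Hyperfocal distance H = f²/(N·c) + f = 150²/(4.5 × 0.028) + 150 = 22500/0.126 + 150 ≈ 178721.4 mm ≈ 178.7 m.
Near limit Dn = s·(H − f)/(H + s − 2f) = 80200 × (178721.4 − 150) / (178721.4 + 80200 − 2 × 150) = 80200 × 178571.4 / 258621.4 ≈ 55376 mm.
Far limit Df = s·(H − f)/(H − s) = 80200 × (178721.4 − 150) / (178721.4 − 80200) = 80200 × 178571.4 / 98521.4 ≈ 145364 mm.
Depth of field = Df − Dn = 145364 − 55376 ≈ 89988 mm ≈ 90.0 m.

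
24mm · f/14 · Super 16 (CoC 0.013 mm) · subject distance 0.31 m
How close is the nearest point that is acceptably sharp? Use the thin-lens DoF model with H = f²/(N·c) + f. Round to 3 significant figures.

Hyperfocal distance H = f²/(N·c) + f = 24²/(14 × 0.013) + 24 = 576/0.182 + 24 ≈ 3188.8 mm ≈ 3.189 m.
Near limit Dn = s·(H − f)/(H + s − 2f) = 310 × (3188.8 − 24) / (3188.8 + 310 − 2 × 24) = 310 × 3164.8 / 3450.8 ≈ 284.31 mm.

284 mm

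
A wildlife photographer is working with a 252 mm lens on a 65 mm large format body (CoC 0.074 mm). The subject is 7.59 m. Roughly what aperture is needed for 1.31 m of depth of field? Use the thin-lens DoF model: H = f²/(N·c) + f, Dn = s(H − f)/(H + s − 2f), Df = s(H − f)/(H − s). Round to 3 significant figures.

Write h = H − f = f²/(N·c). The thin-lens limits are Dn = s·h/(h + (s−f)) and Df = s·h/(h − (s−f)), so DoF = Df − Dn = 2·s·(s−f)·h / (h² − (s−f)²).
That is a quadratic in h: DoF·h² − 2·s·(s−f)·h − DoF·(s−f)² = 0 ⇒ h = (s−f)·(s + √(s² + DoF²)) / DoF = 7338 × (7590 + √(7590² + 1310²)) / 1310 = 7338 × (7590 + 7702.22) / 1310 ≈ 85660 mm.
Then N = f²/(c·h) = 252² / (0.074 × 85660) = 63504 / 6338.8 ≈ 10.

f/10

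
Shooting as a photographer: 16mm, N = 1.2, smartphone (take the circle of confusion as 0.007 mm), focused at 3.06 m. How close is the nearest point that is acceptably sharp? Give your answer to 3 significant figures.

Hyperfocal distance H = f²/(N·c) + f = 16²/(1.2 × 0.007) + 16 = 256/0.0084 + 16 ≈ 30492.2 mm ≈ 30.49 m.
Near limit Dn = s·(H − f)/(H + s − 2f) = 3060 × (30492.2 − 16) / (30492.2 + 3060 − 2 × 16) = 3060 × 30476.2 / 33520.2 ≈ 2782.1 mm ≈ 2.78 m.

2.78 m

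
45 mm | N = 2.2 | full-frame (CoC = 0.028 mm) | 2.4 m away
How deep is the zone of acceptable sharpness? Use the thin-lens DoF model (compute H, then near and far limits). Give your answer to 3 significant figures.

Hyperfocal distance H = f²/(N·c) + f = 45²/(2.2 × 0.028) + 45 = 2025/0.0616 + 45 ≈ 32918.4 mm ≈ 32.92 m.
Near limit Dn = s·(H − f)/(H + s − 2f) = 2400 × (32918.4 − 45) / (32918.4 + 2400 − 2 × 45) = 2400 × 32873.4 / 35228.4 ≈ 2239.56 mm.
Far limit Df = s·(H − f)/(H − s) = 2400 × (32918.4 − 45) / (32918.4 − 2400) = 2400 × 32873.4 / 30518.4 ≈ 2585.20 mm.
Depth of field = Df − Dn = 2585.20 − 2239.56 ≈ 345.64 mm.

346 mm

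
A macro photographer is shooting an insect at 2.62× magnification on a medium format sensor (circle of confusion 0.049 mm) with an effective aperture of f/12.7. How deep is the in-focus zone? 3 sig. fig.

At magnification m, DoF ≈ 2·N_eff·c/m² = 2 × 12.7 × 0.049 / 2.62² = 1.245 / 6.864 ≈ 0.181 mm.

0.181 mm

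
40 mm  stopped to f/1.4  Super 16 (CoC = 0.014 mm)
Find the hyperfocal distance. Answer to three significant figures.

81.7 m

Hyperfocal distance H = f²/(N·c) + f = 40²/(1.4 × 0.014) + 40 = 1600/0.0196 + 40 ≈ 81672.7 mm ≈ 81.7 m.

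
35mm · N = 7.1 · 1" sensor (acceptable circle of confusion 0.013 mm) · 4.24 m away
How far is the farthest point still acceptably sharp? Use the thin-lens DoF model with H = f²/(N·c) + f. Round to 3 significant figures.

6.21 m

Hyperfocal distance H = f²/(N·c) + f = 35²/(7.1 × 0.013) + 35 = 1225/0.0923 + 35 ≈ 13306.9 mm ≈ 13.31 m.
Far limit Df = s·(H − f)/(H − s) = 4240 × (13306.9 − 35) / (13306.9 − 4240) = 4240 × 13271.9 / 9066.9 ≈ 6206.4 mm ≈ 6.21 m.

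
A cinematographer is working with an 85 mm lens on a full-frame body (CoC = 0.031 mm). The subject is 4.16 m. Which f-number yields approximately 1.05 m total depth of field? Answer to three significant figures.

f/7.11

Write h = H − f = f²/(N·c). The thin-lens limits are Dn = s·h/(h + (s−f)) and Df = s·h/(h − (s−f)), so DoF = Df − Dn = 2·s·(s−f)·h / (h² − (s−f)²).
That is a quadratic in h: DoF·h² − 2·s·(s−f)·h − DoF·(s−f)² = 0 ⇒ h = (s−f)·(s + √(s² + DoF²)) / DoF = 4075 × (4160 + √(4160² + 1050²)) / 1050 = 4075 × (4160 + 4290.47) / 1050 ≈ 32796 mm.
Then N = f²/(c·h) = 85² / (0.031 × 32796) = 7225 / 1016.7 ≈ 7.11.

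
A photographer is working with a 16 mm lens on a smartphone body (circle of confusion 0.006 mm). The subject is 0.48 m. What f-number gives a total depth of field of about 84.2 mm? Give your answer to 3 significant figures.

Write h = H − f = f²/(N·c). The thin-lens limits are Dn = s·h/(h + (s−f)) and Df = s·h/(h − (s−f)), so DoF = Df − Dn = 2·s·(s−f)·h / (h² − (s−f)²).
That is a quadratic in h: DoF·h² − 2·s·(s−f)·h − DoF·(s−f)² = 0 ⇒ h = (s−f)·(s + √(s² + DoF²)) / DoF = 464 × (480 + √(480² + 84.2²)) / 84.2 = 464 × (480 + 487.329) / 84.2 ≈ 5330.6 mm.
Then N = f²/(c·h) = 16² / (0.006 × 5330.6) = 256 / 31.984 ≈ 8.

f/8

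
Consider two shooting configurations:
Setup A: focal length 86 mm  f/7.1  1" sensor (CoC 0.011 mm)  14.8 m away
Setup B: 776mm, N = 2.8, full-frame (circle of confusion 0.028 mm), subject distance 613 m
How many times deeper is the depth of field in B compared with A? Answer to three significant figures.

20.9

Setup A: H = 86²/(7.1×0.011) + 86 ≈ 94785.1 mm; DoF = Df − Dn = 17522.6 − 12809.7 ≈ 4712.9 mm.
Setup B: H = 776²/(2.8×0.028) + 776 ≈ 7681592.3 mm; DoF = Df − Dn = 666093 − 567746 ≈ 98347 mm.
Ratio = 98347 / 4712.9 ≈ 20.9.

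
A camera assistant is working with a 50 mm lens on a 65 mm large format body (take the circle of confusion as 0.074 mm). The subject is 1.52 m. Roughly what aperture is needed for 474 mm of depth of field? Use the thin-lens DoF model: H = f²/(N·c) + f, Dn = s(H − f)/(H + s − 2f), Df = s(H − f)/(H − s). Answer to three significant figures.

f/3.50

Write h = H − f = f²/(N·c). The thin-lens limits are Dn = s·h/(h + (s−f)) and Df = s·h/(h − (s−f)), so DoF = Df − Dn = 2·s·(s−f)·h / (h² − (s−f)²).
That is a quadratic in h: DoF·h² − 2·s·(s−f)·h − DoF·(s−f)² = 0 ⇒ h = (s−f)·(s + √(s² + DoF²)) / DoF = 1470 × (1520 + √(1520² + 474²)) / 474 = 1470 × (1520 + 1592.19) / 474 ≈ 9651.7 mm.
Then N = f²/(c·h) = 50² / (0.074 × 9651.7) = 2500 / 714.23 ≈ 3.50.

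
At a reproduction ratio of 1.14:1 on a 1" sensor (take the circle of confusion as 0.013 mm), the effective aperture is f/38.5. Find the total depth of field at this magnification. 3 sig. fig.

0.770 mm

At magnification m, DoF ≈ 2·N_eff·c/m² = 2 × 38.5 × 0.013 / 1.14² = 1.001 / 1.3 ≈ 0.77 mm.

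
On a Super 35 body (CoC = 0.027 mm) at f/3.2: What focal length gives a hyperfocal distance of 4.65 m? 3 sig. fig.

20.0 mm

From H = f²/(N·c) + f, with f ≪ H: f ≈ √(H·N·c) = √(4650 × 3.2 × 0.027) = √401.76 ≈ 20.04 mm.
The +f correction barely moves this — solving exactly, f² + N·c·f − N·c·H = 0 ⇒ f = (−N·c + √((N·c)² + 4·N·c·H))/2 = (−0.0864 + √1607.0)/2 ≈ 20.001 mm, so f ≈ 20.0 mm.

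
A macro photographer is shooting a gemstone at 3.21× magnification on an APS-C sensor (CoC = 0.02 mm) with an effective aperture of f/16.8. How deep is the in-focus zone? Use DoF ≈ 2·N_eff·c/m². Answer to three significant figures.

At magnification m, DoF ≈ 2·N_eff·c/m² = 2 × 16.8 × 0.02 / 3.21² = 0.672 / 10.3 ≈ 0.0652 mm.

0.0652 mm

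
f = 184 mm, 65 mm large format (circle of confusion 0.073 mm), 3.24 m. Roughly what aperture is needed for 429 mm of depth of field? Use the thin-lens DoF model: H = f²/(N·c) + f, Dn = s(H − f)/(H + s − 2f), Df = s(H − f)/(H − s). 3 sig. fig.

Write h = H − f = f²/(N·c). The thin-lens limits are Dn = s·h/(h + (s−f)) and Df = s·h/(h − (s−f)), so DoF = Df − Dn = 2·s·(s−f)·h / (h² − (s−f)²).
That is a quadratic in h: DoF·h² − 2·s·(s−f)·h − DoF·(s−f)² = 0 ⇒ h = (s−f)·(s + √(s² + DoF²)) / DoF = 3056 × (3240 + √(3240² + 429²)) / 429 = 3056 × (3240 + 3268.28) / 429 ≈ 46362 mm.
Then N = f²/(c·h) = 184² / (0.073 × 46362) = 33856 / 3384.4 ≈ 10.

f/10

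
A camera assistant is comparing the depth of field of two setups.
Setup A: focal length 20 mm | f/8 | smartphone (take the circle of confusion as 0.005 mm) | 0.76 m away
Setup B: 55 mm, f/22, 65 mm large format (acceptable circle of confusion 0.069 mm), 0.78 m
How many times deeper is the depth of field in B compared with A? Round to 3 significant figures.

Setup A: H = 20²/(8×0.005) + 20 ≈ 10020.0 mm; DoF = Df − Dn = 820.73 − 707.64 ≈ 113.09 mm.
Setup B: H = 55²/(22×0.069) + 55 ≈ 2047.8 mm; DoF = Df − Dn = 1226.06 − 571.92 ≈ 654.14 mm.
Ratio = 654.14 / 113.09 ≈ 5.78.

5.78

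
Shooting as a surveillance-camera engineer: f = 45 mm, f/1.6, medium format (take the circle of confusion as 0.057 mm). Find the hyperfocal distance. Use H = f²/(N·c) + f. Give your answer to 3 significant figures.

Hyperfocal distance H = f²/(N·c) + f = 45²/(1.6 × 0.057) + 45 = 2025/0.0912 + 45 ≈ 22248.9 mm ≈ 22.2 m.

22.2 m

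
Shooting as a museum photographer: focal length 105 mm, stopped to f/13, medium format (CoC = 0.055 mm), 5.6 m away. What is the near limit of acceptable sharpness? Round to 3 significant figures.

4.13 m

Hyperfocal distance H = f²/(N·c) + f = 105²/(13 × 0.055) + 105 = 11025/0.715 + 105 ≈ 15524.6 mm ≈ 15.52 m.
Near limit Dn = s·(H − f)/(H + s − 2f) = 5600 × (15524.6 − 105) / (15524.6 + 5600 − 2 × 105) = 5600 × 15419.6 / 20914.6 ≈ 4128.7 mm ≈ 4.13 m.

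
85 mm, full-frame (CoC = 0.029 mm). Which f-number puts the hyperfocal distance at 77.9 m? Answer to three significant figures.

Rearrange H = f²/(N·c) + f for N: N = f² / ((H − f)·c).
N = 85² / ((77900 − 85) × 0.029) = 7225 / 2257 ≈ 3.20.

f/3.20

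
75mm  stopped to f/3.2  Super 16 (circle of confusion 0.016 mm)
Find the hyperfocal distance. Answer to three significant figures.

110 m

Hyperfocal distance H = f²/(N·c) + f = 75²/(3.2 × 0.016) + 75 = 5625/0.0512 + 75 ≈ 109938.3 mm ≈ 110 m.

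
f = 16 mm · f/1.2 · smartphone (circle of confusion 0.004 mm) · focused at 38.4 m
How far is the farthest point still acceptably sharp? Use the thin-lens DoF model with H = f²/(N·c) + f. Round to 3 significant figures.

Hyperfocal distance H = f²/(N·c) + f = 16²/(1.2 × 0.004) + 16 = 256/0.0048 + 16 ≈ 53349.3 mm ≈ 53.35 m.
Far limit Df = s·(H − f)/(H − s) = 38400 × (53349.3 − 16) / (53349.3 − 38400) = 38400 × 53333.3 / 14949.3 ≈ 136996 mm ≈ 137 m.

137 m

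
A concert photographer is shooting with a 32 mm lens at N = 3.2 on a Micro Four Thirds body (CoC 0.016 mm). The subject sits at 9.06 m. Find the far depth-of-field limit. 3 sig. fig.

Hyperfocal distance H = f²/(N·c) + f = 32²/(3.2 × 0.016) + 32 = 1024/0.0512 + 32 ≈ 20032.0 mm ≈ 20.03 m.
Far limit Df = s·(H − f)/(H − s) = 9060 × (20032.0 − 32) / (20032.0 − 9060) = 9060 × 20000.0 / 10972.0 ≈ 16515 mm ≈ 16.5 m.

16.5 m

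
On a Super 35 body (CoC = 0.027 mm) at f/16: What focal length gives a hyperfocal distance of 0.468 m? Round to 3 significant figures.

From H = f²/(N·c) + f, with f ≪ H: f ≈ √(H·N·c) = √(468 × 16 × 0.027) = √202.18 ≈ 14.22 mm.
Exact: f² + N·c·f − N·c·H = 0 ⇒ f = (−N·c + √((N·c)² + 4·N·c·H))/2 = (−0.432 + √808.89)/2 ≈ 14.005 mm ≈ 14.0 mm.

14.0 mm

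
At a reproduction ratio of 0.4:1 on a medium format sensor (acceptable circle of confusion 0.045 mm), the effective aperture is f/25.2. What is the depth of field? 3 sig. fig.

14.2 mm

At magnification m, DoF ≈ 2·N_eff·c/m² = 2 × 25.2 × 0.045 / 0.4² = 2.268 / 0.16 ≈ 14.2 mm.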